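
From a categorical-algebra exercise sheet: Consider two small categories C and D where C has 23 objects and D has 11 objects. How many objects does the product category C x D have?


The product category C x D has objects that are pairs (c, d).
Number of pairs = |Ob(C)| * |Ob(D)| = 23 * 11 = 253

253


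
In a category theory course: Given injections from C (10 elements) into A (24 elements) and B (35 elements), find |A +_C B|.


The pushout A +_C B identifies the images of C in A and B.
|A +_C B| = |A| + |B| - |C| (for injections).
= 24 + 35 - 10 = 49

49


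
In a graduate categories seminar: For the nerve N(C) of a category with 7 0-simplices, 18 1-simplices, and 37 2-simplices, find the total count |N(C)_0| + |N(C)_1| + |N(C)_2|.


The 2-skeleton of the nerve N(C) consists of simplices in dimensions 0, 1, 2:
  |N(C)_0| = 7 (objects)
  |N(C)_1| = 18 (morphisms)
  |N(C)_2| = 37 (composable pairs)
Total = 7 + 18 + 37 = 62

62


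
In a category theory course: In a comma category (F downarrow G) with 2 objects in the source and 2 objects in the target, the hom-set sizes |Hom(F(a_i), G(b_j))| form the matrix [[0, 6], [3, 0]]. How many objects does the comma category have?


Objects of (F downarrow G) are triples (a, b, h: F(a)->G(b)).
The count equals the sum of all entries in the hom-matrix.
sum(row 0) = 6
sum(row 1) = 3
Grand total = 9

9


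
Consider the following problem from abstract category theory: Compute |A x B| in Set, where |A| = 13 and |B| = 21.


In Set, the product A x B is the Cartesian product.
By the universal property, |A x B| = |A| * |B|.
|A x B| = 13 * 21 = 273

273


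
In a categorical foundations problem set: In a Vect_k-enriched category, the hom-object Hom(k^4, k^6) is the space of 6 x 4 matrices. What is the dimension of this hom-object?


In Vect-enriched categories, Hom(k^n, k^m) is the space of m x n matrices.
dim(Hom(k^4, k^6)) = 6 * 4 = 24

24


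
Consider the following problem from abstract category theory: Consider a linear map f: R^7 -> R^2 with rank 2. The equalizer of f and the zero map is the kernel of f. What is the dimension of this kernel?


The equalizer of f and the zero map is ker(f).
By the rank-nullity theorem: dim(ker(f)) = dim(domain) - rank(f).
dim(ker(f)) = 7 - 2 = 5

5


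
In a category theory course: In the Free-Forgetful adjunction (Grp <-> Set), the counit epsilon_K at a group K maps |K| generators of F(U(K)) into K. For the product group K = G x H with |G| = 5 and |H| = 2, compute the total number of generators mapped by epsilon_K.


The counit epsilon_K: F(U(K)) -> K of the Free-Forgetful adjunction
maps |K| generators of F(U(K)) into K. For K = G x H (the product group),
|G x H| = |G| * |H|.
Total generators mapped = 5 * 2 = 10.

10


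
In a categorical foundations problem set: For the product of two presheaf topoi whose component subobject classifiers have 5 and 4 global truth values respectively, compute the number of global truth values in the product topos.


In a product of presheaf topoi E_1 x E_2, the subobject classifier
is Omega = Omega_1 x Omega_2 (componentwise), so
|Omega(top)| = |Omega_1(top_1)| * |Omega_2(top_2)|.
= 5 * 4 = 20.

20


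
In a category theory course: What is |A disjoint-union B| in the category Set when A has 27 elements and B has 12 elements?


In Set, the coproduct A + B is the disjoint union.
|A + B| = |A| + |B| = 27 + 12 = 39

39


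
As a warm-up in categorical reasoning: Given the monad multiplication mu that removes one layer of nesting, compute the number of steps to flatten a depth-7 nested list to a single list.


Each application of mu: T^2 -> T removes one layer of nesting.
Starting at depth 7 (i.e., T^7(X)), we need to reach T(X).
Number of mu applications = 7 - 1 = 6

6


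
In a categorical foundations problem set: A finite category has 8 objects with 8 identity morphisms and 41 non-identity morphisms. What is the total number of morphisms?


Each object has an identity morphism, giving 8 identities.
Adding the 41 non-identity morphisms:
Total = 8 + 41 = 49

49


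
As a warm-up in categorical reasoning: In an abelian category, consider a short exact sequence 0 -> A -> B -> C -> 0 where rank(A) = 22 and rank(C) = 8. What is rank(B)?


For a short exact sequence 0 -> A -> B -> C -> 0,
rank is additive: rank(B) = rank(A) + rank(C).
rank(B) = 22 + 8 = 30

30


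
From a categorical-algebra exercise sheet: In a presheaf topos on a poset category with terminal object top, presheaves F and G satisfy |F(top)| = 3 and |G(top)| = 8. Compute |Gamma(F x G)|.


Global sections of a presheaf on a poset with terminal top satisfy
Gamma(H) ~ H(top). Presheaves admit pointwise products, so
(F x G)(top) = F(top) x G(top) (Cartesian product).
|Gamma(F x G)| = |F(top)| * |G(top)| = 3 * 8 = 24.

24


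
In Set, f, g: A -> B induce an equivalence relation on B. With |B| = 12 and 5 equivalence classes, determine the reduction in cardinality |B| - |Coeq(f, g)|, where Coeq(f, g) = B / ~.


The coequalizer Coeq(f, g) = B / ~ has one element per equivalence class.
|B| = 12, |Coeq(f, g)| = 5.
|B| - |Coeq(f, g)| = 12 - 5 = 7.

7


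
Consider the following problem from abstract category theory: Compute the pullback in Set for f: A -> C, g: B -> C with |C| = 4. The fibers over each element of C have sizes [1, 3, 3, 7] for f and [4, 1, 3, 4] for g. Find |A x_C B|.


The pullback A x_C B consists of pairs (a, b) with f(a) = g(b).
For each element c in C, the fiber product has |f^-1(c)| * |g^-1(c)| elements.
Summing over C: 1 * 4 + 3 * 1 + 3 * 3 + 7 * 4
= 4 + 3 + 9 + 28 = 44

44


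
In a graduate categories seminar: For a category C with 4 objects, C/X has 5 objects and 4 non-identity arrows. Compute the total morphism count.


In the slice category C/X, objects are morphisms to X.
Identity morphisms: 5 (one per object of C/X).
Non-identity morphisms: 4.
Total = 5 + 4 = 9

9


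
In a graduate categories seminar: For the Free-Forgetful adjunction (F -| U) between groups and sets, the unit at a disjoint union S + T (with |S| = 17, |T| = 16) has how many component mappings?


The unit eta_X: X -> U(F(X)) of the Free-Forgetful adjunction
maps each element of X to a generator of F(X). For X = S + T (disjoint
union in Set), |S + T| = |S| + |T|.
Total mappings = 17 + 16 = 33.

33


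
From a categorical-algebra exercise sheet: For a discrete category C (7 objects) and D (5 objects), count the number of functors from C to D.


A functor from a discrete category C to D is determined by
where each object maps. Each of the 7 objects of C can map
to any of the 5 objects of D independently.
Number of functors = 5^7 = 78125

78125


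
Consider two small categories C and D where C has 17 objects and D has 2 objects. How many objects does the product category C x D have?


The product category C x D has objects that are pairs (c, d).
Number of pairs = |Ob(C)| * |Ob(D)| = 17 * 2 = 34

34


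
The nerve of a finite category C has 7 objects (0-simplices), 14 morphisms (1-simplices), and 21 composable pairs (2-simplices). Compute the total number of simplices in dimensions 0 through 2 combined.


The 2-skeleton of the nerve N(C) consists of simplices in dimensions 0, 1, 2:
  |N(C)_0| = 7 (objects)
  |N(C)_1| = 14 (morphisms)
  |N(C)_2| = 21 (composable pairs)
Total = 7 + 14 + 21 = 42

42


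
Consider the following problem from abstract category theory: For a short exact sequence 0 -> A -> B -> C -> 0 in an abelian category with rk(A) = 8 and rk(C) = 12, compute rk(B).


For a short exact sequence 0 -> A -> B -> C -> 0,
rank is additive: rank(B) = rank(A) + rank(C).
rank(B) = 8 + 12 = 20

20


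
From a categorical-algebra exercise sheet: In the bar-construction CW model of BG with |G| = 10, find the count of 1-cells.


In the bar-construction CW model of BG, the n-cells are indexed by
n-tuples [g_1|...|g_n] of non-identity elements of G (degenerate
simplices with some g_i = e do not contribute cells), so there are
(|G| - 1)^n n-cells.
For dim = 1 with |G| = 10:
cells = (10 - 1)^1 = 9^1 = 9

9


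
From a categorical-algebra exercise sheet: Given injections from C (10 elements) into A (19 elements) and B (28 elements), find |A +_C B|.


The pushout A +_C B identifies the images of C in A and B.
|A +_C B| = |A| + |B| - |C| (for injections).
= 19 + 28 - 10 = 37

37


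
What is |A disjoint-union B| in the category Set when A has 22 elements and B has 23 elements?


In Set, the coproduct A + B is the disjoint union.
|A + B| = |A| + |B| = 22 + 23 = 45

45


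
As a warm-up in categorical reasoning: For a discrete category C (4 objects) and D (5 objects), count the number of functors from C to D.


A functor from a discrete category C to D is determined by
where each object maps. Each of the 4 objects of C can map
to any of the 5 objects of D independently.
Number of functors = 5^4 = 625

625


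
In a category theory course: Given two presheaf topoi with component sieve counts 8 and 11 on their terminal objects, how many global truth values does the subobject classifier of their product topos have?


In a product of presheaf topoi E_1 x E_2, the subobject classifier
is Omega = Omega_1 x Omega_2 (componentwise), so
|Omega(top)| = |Omega_1(top_1)| * |Omega_2(top_2)|.
= 8 * 11 = 88.

88


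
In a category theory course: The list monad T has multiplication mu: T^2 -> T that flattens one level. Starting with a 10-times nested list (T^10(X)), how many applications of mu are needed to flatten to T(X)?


Each application of mu: T^2 -> T removes one layer of nesting.
Starting at depth 10 (i.e., T^10(X)), we need to reach T(X).
Number of mu applications = 10 - 1 = 9

9


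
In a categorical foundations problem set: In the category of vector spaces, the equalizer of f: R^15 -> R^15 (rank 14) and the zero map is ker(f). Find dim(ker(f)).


The equalizer of f and the zero map is ker(f).
By the rank-nullity theorem: dim(ker(f)) = dim(domain) - rank(f).
dim(ker(f)) = 15 - 14 = 1

1


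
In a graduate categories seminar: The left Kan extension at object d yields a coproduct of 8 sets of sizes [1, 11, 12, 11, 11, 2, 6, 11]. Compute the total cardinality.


Pointwise, the left Kan extension (Lan_F H)(d) is the colimit, indexed
by the comma category (F downarrow d), of H composed with the
projection (F downarrow d) -> C. Here that colimit is given
as a coproduct (disjoint union) of sets, so its cardinality is the
sum of the sizes of the summands.
Coproduct of sets with sizes: 1 + 11 + 12 + 11 + 11 + 2 + 6 + 11
= 65

65


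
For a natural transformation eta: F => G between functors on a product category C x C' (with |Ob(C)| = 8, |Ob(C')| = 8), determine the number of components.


A natural transformation eta: F => G assigns one component morphism per
object of the domain category.
The domain is the product category C x C', so
|Ob(C x C')| = |Ob(C)| * |Ob(C')| = 8 * 8 = 64.
Therefore eta has 64 component morphisms.

64


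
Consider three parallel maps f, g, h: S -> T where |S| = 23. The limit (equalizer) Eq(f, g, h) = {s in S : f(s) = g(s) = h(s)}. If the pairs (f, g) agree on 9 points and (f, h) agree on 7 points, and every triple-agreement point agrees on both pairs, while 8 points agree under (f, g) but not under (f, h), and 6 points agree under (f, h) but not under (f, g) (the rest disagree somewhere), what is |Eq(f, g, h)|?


Eq(f, g, h) is the triple-agreement set: points in S where all three
maps take the same value. Using inclusion-exclusion on the pairwise data:
Pair (f, g) agrees on 9 points; pair (f, h) on 7 points.
Points agreeing under (f, g) but not (f, h) = 8; under (f, h) but not (f, g) = 6.
Triple-agreement = agreement-in-(f, g) minus points that agree under (f, g) but not (f, h):
|Eq(f, g, h)| = 9 - 8 = 1
(cross-check via (f, h): 7 - 6 = 1.)

1


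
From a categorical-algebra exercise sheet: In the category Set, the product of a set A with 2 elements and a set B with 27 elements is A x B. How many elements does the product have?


In Set, the product A x B is the Cartesian product.
By the universal property, |A x B| = |A| * |B|.
|A x B| = 2 * 27 = 54

54


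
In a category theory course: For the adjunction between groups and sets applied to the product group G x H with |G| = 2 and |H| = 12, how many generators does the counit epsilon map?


The counit epsilon_K: F(U(K)) -> K of the Free-Forgetful adjunction
maps |K| generators of F(U(K)) into K. For K = G x H (the product group),
|G x H| = |G| * |H|.
Total generators mapped = 2 * 12 = 24.

24


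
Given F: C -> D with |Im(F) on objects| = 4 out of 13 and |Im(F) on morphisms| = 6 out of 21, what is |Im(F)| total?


The image of F consists of distinct objects and distinct morphisms.
|Im(F)| on objects = 4
|Im(F)| on morphisms = 6
Total image cardinality = 4 + 6 = 10

10


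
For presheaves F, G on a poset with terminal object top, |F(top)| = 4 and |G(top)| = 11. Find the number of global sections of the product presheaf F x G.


Global sections of a presheaf on a poset with terminal top satisfy
Gamma(H) ~ H(top). Presheaves admit pointwise products, so
(F x G)(top) = F(top) x G(top) (Cartesian product).
|Gamma(F x G)| = |F(top)| * |G(top)| = 4 * 11 = 44.

44


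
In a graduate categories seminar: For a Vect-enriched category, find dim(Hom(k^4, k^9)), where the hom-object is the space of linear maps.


In Vect-enriched categories, Hom(k^n, k^m) is the space of m x n matrices.
dim(Hom(k^4, k^9)) = 9 * 4 = 36

36


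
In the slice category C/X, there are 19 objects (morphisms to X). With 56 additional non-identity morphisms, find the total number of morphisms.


In the slice category C/X, objects are morphisms to X.
Identity morphisms: 19 (one per object of C/X).
Non-identity morphisms: 56.
Total = 19 + 56 = 75

75


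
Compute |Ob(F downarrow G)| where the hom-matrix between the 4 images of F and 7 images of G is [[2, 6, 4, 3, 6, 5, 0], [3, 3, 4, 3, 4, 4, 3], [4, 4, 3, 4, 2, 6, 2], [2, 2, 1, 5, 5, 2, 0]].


Objects of (F downarrow G) are triples (a, b, h: F(a)->G(b)).
The count equals the sum of all entries in the hom-matrix.
sum(row 0) = 26
sum(row 1) = 24
sum(row 2) = 25
sum(row 3) = 17
Grand total = 92

92


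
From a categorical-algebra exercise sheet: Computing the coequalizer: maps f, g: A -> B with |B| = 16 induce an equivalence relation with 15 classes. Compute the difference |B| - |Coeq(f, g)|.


The coequalizer Coeq(f, g) = B / ~ has one element per equivalence class.
|B| = 16, |Coeq(f, g)| = 15.
|B| - |Coeq(f, g)| = 16 - 15 = 1.

1


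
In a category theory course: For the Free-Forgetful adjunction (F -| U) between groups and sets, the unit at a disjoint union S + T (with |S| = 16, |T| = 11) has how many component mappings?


The unit eta_X: X -> U(F(X)) of the Free-Forgetful adjunction
maps each element of X to a generator of F(X). For X = S + T (disjoint
union in Set), |S + T| = |S| + |T|.
Total mappings = 16 + 11 = 27.

27


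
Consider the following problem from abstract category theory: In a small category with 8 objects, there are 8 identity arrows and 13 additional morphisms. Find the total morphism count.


Each object has an identity morphism, giving 8 identities.
Adding the 13 non-identity morphisms:
Total = 8 + 13 = 21

21


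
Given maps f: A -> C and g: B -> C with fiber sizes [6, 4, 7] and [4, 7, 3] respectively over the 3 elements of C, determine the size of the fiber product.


The pullback A x_C B consists of pairs (a, b) with f(a) = g(b).
For each element c in C, the fiber product has |f^-1(c)| * |g^-1(c)| elements.
Summing over C: 6 * 4 + 4 * 7 + 7 * 3
= 24 + 28 + 21 = 73

73


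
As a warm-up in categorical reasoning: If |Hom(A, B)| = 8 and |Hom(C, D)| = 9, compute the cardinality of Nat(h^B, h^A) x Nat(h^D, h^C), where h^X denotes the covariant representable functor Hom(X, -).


By the Yoneda lemma, Nat(h^B, h^A) is isomorphic to Hom(A, B),
so |Nat(h^B, h^A)| = |Hom(A, B)| and |Nat(h^D, h^C)| = |Hom(C, D)|.
|Hom(A, B)| = 8, |Hom(C, D)| = 9.
|Nat(h^B, h^A) x Nat(h^D, h^C)| = 8 * 9 = 72

72


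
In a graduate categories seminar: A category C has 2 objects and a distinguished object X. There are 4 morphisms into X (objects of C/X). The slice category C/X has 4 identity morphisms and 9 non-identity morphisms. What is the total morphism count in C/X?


In the slice category C/X, objects are morphisms to X.
Identity morphisms: 4 (one per object of C/X).
Non-identity morphisms: 9.
Total = 4 + 9 = 13

13


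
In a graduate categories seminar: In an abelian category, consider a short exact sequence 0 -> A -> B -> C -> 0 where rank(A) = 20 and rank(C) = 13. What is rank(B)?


For a short exact sequence 0 -> A -> B -> C -> 0,
rank is additive: rank(B) = rank(A) + rank(C).
rank(B) = 20 + 13 = 33

33


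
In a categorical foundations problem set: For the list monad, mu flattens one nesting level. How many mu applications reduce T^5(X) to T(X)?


Each application of mu: T^2 -> T removes one layer of nesting.
Starting at depth 5 (i.e., T^5(X)), we need to reach T(X).
Number of mu applications = 5 - 1 = 4

4


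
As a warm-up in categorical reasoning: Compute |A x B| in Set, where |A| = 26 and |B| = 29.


In Set, the product A x B is the Cartesian product.
By the universal property, |A x B| = |A| * |B|.
|A x B| = 26 * 29 = 754

754


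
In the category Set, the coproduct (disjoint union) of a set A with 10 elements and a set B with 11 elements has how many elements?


In Set, the coproduct A + B is the disjoint union.
|A + B| = |A| + |B| = 10 + 11 = 21

21


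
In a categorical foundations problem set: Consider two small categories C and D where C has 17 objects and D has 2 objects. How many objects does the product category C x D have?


The product category C x D has objects that are pairs (c, d).
Number of pairs = |Ob(C)| * |Ob(D)| = 17 * 2 = 34

34


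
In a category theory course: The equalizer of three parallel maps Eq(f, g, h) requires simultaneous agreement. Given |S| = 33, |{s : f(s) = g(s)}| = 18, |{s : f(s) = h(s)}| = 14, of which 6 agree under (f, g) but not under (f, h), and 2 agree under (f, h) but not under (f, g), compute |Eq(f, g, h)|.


Eq(f, g, h) is the triple-agreement set: points in S where all three
maps take the same value. Using inclusion-exclusion on the pairwise data:
Pair (f, g) agrees on 18 points; pair (f, h) on 14 points.
Points agreeing under (f, g) but not (f, h) = 6; under (f, h) but not (f, g) = 2.
Triple-agreement = agreement-in-(f, g) minus points that agree under (f, g) but not (f, h):
|Eq(f, g, h)| = 18 - 6 = 12
(cross-check via (f, h): 14 - 2 = 12.)

12


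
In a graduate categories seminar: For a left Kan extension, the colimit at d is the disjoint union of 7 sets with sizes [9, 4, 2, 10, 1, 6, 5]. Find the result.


Pointwise, the left Kan extension (Lan_F H)(d) is the colimit, indexed
by the comma category (F downarrow d), of H composed with the
projection (F downarrow d) -> C. Here that colimit is given
as a coproduct (disjoint union) of sets, so its cardinality is the
sum of the sizes of the summands.
Coproduct of sets with sizes: 9 + 4 + 2 + 10 + 1 + 6 + 5
= 37

37


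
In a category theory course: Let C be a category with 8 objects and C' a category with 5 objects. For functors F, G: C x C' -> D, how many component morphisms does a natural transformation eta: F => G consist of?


A natural transformation eta: F => G assigns one component morphism per
object of the domain category.
The domain is the product category C x C', so
|Ob(C x C')| = |Ob(C)| * |Ob(C')| = 8 * 5 = 40.
Therefore eta has 40 component morphisms.

40


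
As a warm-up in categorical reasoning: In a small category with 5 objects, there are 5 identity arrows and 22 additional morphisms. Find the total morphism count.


Each object has an identity morphism, giving 5 identities.
Adding the 22 non-identity morphisms:
Total = 5 + 22 = 27

27


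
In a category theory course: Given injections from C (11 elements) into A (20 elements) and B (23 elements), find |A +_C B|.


The pushout A +_C B identifies the images of C in A and B.
|A +_C B| = |A| + |B| - |C| (for injections).
= 20 + 23 - 11 = 32

32


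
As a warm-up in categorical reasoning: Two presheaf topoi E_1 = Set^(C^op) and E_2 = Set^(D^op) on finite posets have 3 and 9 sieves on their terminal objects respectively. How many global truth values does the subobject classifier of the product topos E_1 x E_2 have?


In a product of presheaf topoi E_1 x E_2, the subobject classifier
is Omega = Omega_1 x Omega_2 (componentwise), so
|Omega(top)| = |Omega_1(top_1)| * |Omega_2(top_2)|.
= 3 * 9 = 27.

27


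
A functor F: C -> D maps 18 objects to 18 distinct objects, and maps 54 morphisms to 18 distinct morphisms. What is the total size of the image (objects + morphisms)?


The image of F consists of distinct objects and distinct morphisms.
|Im(F)| on objects = 18
|Im(F)| on morphisms = 18
Total image cardinality = 18 + 18 = 36

36


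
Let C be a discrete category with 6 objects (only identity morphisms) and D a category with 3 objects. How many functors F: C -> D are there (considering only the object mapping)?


A functor from a discrete category C to D is determined by
where each object maps. Each of the 6 objects of C can map
to any of the 3 objects of D independently.
Number of functors = 3^6 = 729

729


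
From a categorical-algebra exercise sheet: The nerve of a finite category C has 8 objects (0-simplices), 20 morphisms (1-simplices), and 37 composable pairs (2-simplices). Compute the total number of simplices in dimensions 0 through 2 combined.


The 2-skeleton of the nerve N(C) consists of simplices in dimensions 0, 1, 2:
  |N(C)_0| = 8 (objects)
  |N(C)_1| = 20 (morphisms)
  |N(C)_2| = 37 (composable pairs)
Total = 8 + 20 + 37 = 65

65


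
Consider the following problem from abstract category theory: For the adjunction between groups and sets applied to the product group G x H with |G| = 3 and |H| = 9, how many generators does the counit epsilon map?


The counit epsilon_K: F(U(K)) -> K of the Free-Forgetful adjunction
maps |K| generators of F(U(K)) into K. For K = G x H (the product group),
|G x H| = |G| * |H|.
Total generators mapped = 3 * 9 = 27.

27


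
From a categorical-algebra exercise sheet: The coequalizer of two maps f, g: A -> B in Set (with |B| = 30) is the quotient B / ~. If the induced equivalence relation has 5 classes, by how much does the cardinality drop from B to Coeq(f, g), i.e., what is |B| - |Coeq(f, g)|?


The coequalizer Coeq(f, g) = B / ~ has one element per equivalence class.
|B| = 30, |Coeq(f, g)| = 5.
|B| - |Coeq(f, g)| = 30 - 5 = 25.

25


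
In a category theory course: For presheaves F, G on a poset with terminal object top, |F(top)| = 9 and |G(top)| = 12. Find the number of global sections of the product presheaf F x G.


Global sections of a presheaf on a poset with terminal top satisfy
Gamma(H) ~ H(top). Presheaves admit pointwise products, so
(F x G)(top) = F(top) x G(top) (Cartesian product).
|Gamma(F x G)| = |F(top)| * |G(top)| = 9 * 12 = 108.

108


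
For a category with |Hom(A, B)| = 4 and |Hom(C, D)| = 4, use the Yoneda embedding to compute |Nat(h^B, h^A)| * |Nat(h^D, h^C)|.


By the Yoneda lemma, Nat(h^B, h^A) is isomorphic to Hom(A, B),
so |Nat(h^B, h^A)| = |Hom(A, B)| and |Nat(h^D, h^C)| = |Hom(C, D)|.
|Hom(A, B)| = 4, |Hom(C, D)| = 4.
|Nat(h^B, h^A) x Nat(h^D, h^C)| = 4 * 4 = 16

16


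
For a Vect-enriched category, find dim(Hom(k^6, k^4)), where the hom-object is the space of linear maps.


In Vect-enriched categories, Hom(k^n, k^m) is the space of m x n matrices.
dim(Hom(k^6, k^4)) = 4 * 6 = 24

24


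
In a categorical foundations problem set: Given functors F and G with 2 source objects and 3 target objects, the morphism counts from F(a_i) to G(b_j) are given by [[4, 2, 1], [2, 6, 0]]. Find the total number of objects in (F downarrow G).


Objects of (F downarrow G) are triples (a, b, h: F(a)->G(b)).
The count equals the sum of all entries in the hom-matrix.
sum(row 0) = 7
sum(row 1) = 8
Grand total = 15

15


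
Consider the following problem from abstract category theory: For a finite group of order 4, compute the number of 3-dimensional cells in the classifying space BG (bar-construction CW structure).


In the bar-construction CW model of BG, the n-cells are indexed by
n-tuples [g_1|...|g_n] of non-identity elements of G (degenerate
simplices with some g_i = e do not contribute cells), so there are
(|G| - 1)^n n-cells.
For dim = 3 with |G| = 4:
cells = (4 - 1)^3 = 3^3 = 27

27


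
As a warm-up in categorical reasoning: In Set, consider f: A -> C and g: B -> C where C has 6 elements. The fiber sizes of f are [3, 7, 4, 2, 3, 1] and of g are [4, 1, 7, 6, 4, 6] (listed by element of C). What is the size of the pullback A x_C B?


The pullback A x_C B consists of pairs (a, b) with f(a) = g(b).
For each element c in C, the fiber product has |f^-1(c)| * |g^-1(c)| elements.
Summing over C: 3 * 4 + 7 * 1 + 4 * 7 + 2 * 6 + 3 * 4 + 1 * 6
= 12 + 7 + 28 + 12 + 12 + 6 = 77

77


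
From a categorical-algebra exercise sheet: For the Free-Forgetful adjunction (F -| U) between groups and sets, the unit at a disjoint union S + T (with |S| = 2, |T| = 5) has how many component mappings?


The unit eta_X: X -> U(F(X)) of the Free-Forgetful adjunction
maps each element of X to a generator of F(X). For X = S + T (disjoint
union in Set), |S + T| = |S| + |T|.
Total mappings = 2 + 5 = 7.

7


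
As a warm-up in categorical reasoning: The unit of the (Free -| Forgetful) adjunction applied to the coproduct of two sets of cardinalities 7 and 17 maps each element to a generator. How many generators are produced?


The unit eta_X: X -> U(F(X)) of the Free-Forgetful adjunction
maps each element of X to a generator of F(X). For X = S + T (disjoint
union in Set), |S + T| = |S| + |T|.
Total mappings = 7 + 17 = 24.

24


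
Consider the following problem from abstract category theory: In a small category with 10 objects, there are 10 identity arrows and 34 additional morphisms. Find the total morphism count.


Each object has an identity morphism, giving 10 identities.
Adding the 34 non-identity morphisms:
Total = 10 + 34 = 44

44


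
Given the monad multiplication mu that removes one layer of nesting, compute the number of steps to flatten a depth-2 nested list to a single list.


Each application of mu: T^2 -> T removes one layer of nesting.
Starting at depth 2 (i.e., T^2(X)), we need to reach T(X).
Number of mu applications = 2 - 1 = 1

1


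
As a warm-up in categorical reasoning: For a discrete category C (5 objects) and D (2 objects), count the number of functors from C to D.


A functor from a discrete category C to D is determined by
where each object maps. Each of the 5 objects of C can map
to any of the 2 objects of D independently.
Number of functors = 2^5 = 32

32


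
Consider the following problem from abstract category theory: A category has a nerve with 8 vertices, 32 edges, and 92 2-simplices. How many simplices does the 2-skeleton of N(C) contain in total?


The 2-skeleton of the nerve N(C) consists of simplices in dimensions 0, 1, 2:
  |N(C)_0| = 8 (objects)
  |N(C)_1| = 32 (morphisms)
  |N(C)_2| = 92 (composable pairs)
Total = 8 + 32 + 92 = 132

132


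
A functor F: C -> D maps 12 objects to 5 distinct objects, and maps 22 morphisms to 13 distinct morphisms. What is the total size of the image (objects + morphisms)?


The image of F consists of distinct objects and distinct morphisms.
|Im(F)| on objects = 5
|Im(F)| on morphisms = 13
Total image cardinality = 5 + 13 = 18

18


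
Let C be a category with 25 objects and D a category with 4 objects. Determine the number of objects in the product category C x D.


The product category C x D has objects that are pairs (c, d).
Number of pairs = |Ob(C)| * |Ob(D)| = 25 * 4 = 100

100


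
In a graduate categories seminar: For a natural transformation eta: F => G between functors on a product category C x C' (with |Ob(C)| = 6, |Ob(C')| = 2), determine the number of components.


A natural transformation eta: F => G assigns one component morphism per
object of the domain category.
The domain is the product category C x C', so
|Ob(C x C')| = |Ob(C)| * |Ob(C')| = 6 * 2 = 12.
Therefore eta has 12 component morphisms.

12


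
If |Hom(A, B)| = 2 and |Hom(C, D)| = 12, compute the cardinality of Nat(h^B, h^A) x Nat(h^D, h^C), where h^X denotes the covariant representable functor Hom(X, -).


By the Yoneda lemma, Nat(h^B, h^A) is isomorphic to Hom(A, B),
so |Nat(h^B, h^A)| = |Hom(A, B)| and |Nat(h^D, h^C)| = |Hom(C, D)|.
|Hom(A, B)| = 2, |Hom(C, D)| = 12.
|Nat(h^B, h^A) x Nat(h^D, h^C)| = 2 * 12 = 24

24


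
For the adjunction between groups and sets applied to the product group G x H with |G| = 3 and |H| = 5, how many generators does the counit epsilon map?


The counit epsilon_K: F(U(K)) -> K of the Free-Forgetful adjunction
maps |K| generators of F(U(K)) into K. For K = G x H (the product group),
|G x H| = |G| * |H|.
Total generators mapped = 3 * 5 = 15.

15


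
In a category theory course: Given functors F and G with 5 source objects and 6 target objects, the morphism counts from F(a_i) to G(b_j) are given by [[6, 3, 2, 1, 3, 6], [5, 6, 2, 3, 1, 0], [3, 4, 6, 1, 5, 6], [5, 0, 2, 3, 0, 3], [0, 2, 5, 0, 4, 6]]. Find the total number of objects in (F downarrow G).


Objects of (F downarrow G) are triples (a, b, h: F(a)->G(b)).
The count equals the sum of all entries in the hom-matrix.
sum(row 0) = 21
sum(row 1) = 17
sum(row 2) = 25
sum(row 3) = 13
sum(row 4) = 17
Grand total = 93

93


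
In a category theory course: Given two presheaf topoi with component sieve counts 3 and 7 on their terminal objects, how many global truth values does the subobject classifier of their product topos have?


In a product of presheaf topoi E_1 x E_2, the subobject classifier
is Omega = Omega_1 x Omega_2 (componentwise), so
|Omega(top)| = |Omega_1(top_1)| * |Omega_2(top_2)|.
= 3 * 7 = 21.

21


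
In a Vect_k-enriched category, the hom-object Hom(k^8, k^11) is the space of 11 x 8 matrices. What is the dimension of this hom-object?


In Vect-enriched categories, Hom(k^n, k^m) is the space of m x n matrices.
dim(Hom(k^8, k^11)) = 11 * 8 = 88

88


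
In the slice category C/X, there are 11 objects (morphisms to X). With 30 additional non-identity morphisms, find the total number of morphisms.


In the slice category C/X, objects are morphisms to X.
Identity morphisms: 11 (one per object of C/X).
Non-identity morphisms: 30.
Total = 11 + 30 = 41

41


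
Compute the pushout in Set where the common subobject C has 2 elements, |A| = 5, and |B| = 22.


The pushout A +_C B identifies the images of C in A and B.
|A +_C B| = |A| + |B| - |C| (for injections).
= 5 + 22 - 2 = 25

25


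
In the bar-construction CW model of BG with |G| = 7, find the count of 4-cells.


In the bar-construction CW model of BG, the n-cells are indexed by
n-tuples [g_1|...|g_n] of non-identity elements of G (degenerate
simplices with some g_i = e do not contribute cells), so there are
(|G| - 1)^n n-cells.
For dim = 4 with |G| = 7:
cells = (7 - 1)^4 = 6^4 = 1296

1296


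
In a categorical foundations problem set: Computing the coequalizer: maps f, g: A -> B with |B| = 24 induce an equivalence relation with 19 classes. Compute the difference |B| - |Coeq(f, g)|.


The coequalizer Coeq(f, g) = B / ~ has one element per equivalence class.
|B| = 24, |Coeq(f, g)| = 19.
|B| - |Coeq(f, g)| = 24 - 19 = 5.

5


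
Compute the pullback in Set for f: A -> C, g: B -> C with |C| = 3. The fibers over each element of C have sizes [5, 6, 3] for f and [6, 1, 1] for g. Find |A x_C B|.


The pullback A x_C B consists of pairs (a, b) with f(a) = g(b).
For each element c in C, the fiber product has |f^-1(c)| * |g^-1(c)| elements.
Summing over C: 5 * 6 + 6 * 1 + 3 * 1
= 30 + 6 + 3 = 39

39


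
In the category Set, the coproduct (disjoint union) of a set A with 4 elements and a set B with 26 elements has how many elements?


In Set, the coproduct A + B is the disjoint union.
|A + B| = |A| + |B| = 4 + 26 = 30

30


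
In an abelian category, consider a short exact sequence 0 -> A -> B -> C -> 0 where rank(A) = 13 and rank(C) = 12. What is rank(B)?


For a short exact sequence 0 -> A -> B -> C -> 0,
rank is additive: rank(B) = rank(A) + rank(C).
rank(B) = 13 + 12 = 25

25


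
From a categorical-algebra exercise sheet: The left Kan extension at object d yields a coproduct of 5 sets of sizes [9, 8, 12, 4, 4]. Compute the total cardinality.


Pointwise, the left Kan extension (Lan_F H)(d) is the colimit, indexed
by the comma category (F downarrow d), of H composed with the
projection (F downarrow d) -> C. Here that colimit is given
as a coproduct (disjoint union) of sets, so its cardinality is the
sum of the sizes of the summands.
Coproduct of sets with sizes: 9 + 8 + 12 + 4 + 4
= 37

37


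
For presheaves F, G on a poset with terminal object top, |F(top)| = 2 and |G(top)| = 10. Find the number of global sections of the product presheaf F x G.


Global sections of a presheaf on a poset with terminal top satisfy
Gamma(H) ~ H(top). Presheaves admit pointwise products, so
(F x G)(top) = F(top) x G(top) (Cartesian product).
|Gamma(F x G)| = |F(top)| * |G(top)| = 2 * 10 = 20.

20


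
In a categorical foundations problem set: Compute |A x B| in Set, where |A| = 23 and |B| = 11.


In Set, the product A x B is the Cartesian product.
By the universal property, |A x B| = |A| * |B|.
|A x B| = 23 * 11 = 253

253


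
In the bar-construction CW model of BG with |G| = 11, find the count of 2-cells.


In the bar-construction CW model of BG, the n-cells are indexed by
n-tuples [g_1|...|g_n] of non-identity elements of G (degenerate
simplices with some g_i = e do not contribute cells), so there are
(|G| - 1)^n n-cells.
For dim = 2 with |G| = 11:
cells = (11 - 1)^2 = 10^2 = 100

100


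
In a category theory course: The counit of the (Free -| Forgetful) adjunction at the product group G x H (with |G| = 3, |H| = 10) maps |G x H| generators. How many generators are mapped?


The counit epsilon_K: F(U(K)) -> K of the Free-Forgetful adjunction
maps |K| generators of F(U(K)) into K. For K = G x H (the product group),
|G x H| = |G| * |H|.
Total generators mapped = 3 * 10 = 30.

30


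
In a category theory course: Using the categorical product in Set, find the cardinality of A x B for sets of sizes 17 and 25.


In Set, the product A x B is the Cartesian product.
By the universal property, |A x B| = |A| * |B|.
|A x B| = 17 * 25 = 425

425


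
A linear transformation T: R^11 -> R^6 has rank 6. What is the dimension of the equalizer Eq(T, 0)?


The equalizer of f and the zero map is ker(f).
By the rank-nullity theorem: dim(ker(f)) = dim(domain) - rank(f).
dim(ker(f)) = 11 - 6 = 5

5


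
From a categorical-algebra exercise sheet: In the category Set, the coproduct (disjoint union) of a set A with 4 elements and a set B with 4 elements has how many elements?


In Set, the coproduct A + B is the disjoint union.
|A + B| = |A| + |B| = 4 + 4 = 8

8


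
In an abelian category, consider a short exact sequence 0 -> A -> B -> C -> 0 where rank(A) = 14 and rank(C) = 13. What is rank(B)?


For a short exact sequence 0 -> A -> B -> C -> 0,
rank is additive: rank(B) = rank(A) + rank(C).
rank(B) = 14 + 13 = 27

27


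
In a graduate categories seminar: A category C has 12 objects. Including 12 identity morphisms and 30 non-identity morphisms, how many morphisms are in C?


Each object has an identity morphism, giving 12 identities.
Adding the 30 non-identity morphisms:
Total = 12 + 30 = 42

42


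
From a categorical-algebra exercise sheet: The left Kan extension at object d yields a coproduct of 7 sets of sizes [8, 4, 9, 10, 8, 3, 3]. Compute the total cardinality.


Pointwise, the left Kan extension (Lan_F H)(d) is the colimit, indexed
by the comma category (F downarrow d), of H composed with the
projection (F downarrow d) -> C. Here that colimit is given
as a coproduct (disjoint union) of sets, so its cardinality is the
sum of the sizes of the summands.
Coproduct of sets with sizes: 8 + 4 + 9 + 10 + 8 + 3 + 3
= 45

45


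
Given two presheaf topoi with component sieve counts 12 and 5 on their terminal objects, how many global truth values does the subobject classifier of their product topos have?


In a product of presheaf topoi E_1 x E_2, the subobject classifier
is Omega = Omega_1 x Omega_2 (componentwise), so
|Omega(top)| = |Omega_1(top_1)| * |Omega_2(top_2)|.
= 12 * 5 = 60.

60


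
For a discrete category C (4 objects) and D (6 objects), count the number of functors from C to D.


A functor from a discrete category C to D is determined by
where each object maps. Each of the 4 objects of C can map
to any of the 6 objects of D independently.
Number of functors = 6^4 = 1296

1296


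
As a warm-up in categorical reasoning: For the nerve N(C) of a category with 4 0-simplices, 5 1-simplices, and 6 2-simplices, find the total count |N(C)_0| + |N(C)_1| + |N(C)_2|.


The 2-skeleton of the nerve N(C) consists of simplices in dimensions 0, 1, 2:
  |N(C)_0| = 4 (objects)
  |N(C)_1| = 5 (morphisms)
  |N(C)_2| = 6 (composable pairs)
Total = 4 + 5 + 6 = 15

15


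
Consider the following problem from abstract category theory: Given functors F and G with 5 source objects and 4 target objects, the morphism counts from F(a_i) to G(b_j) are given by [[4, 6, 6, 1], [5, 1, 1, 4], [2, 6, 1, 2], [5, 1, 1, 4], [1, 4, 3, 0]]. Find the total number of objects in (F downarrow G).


Objects of (F downarrow G) are triples (a, b, h: F(a)->G(b)).
The count equals the sum of all entries in the hom-matrix.
sum(row 0) = 17
sum(row 1) = 11
sum(row 2) = 11
sum(row 3) = 11
sum(row 4) = 8
Grand total = 58

58


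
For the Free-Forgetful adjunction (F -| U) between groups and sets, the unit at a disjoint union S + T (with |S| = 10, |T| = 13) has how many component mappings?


The unit eta_X: X -> U(F(X)) of the Free-Forgetful adjunction
maps each element of X to a generator of F(X). For X = S + T (disjoint
union in Set), |S + T| = |S| + |T|.
Total mappings = 10 + 13 = 23.

23


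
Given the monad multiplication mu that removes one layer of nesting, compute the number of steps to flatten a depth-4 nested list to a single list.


Each application of mu: T^2 -> T removes one layer of nesting.
Starting at depth 4 (i.e., T^4(X)), we need to reach T(X).
Number of mu applications = 4 - 1 = 3

3


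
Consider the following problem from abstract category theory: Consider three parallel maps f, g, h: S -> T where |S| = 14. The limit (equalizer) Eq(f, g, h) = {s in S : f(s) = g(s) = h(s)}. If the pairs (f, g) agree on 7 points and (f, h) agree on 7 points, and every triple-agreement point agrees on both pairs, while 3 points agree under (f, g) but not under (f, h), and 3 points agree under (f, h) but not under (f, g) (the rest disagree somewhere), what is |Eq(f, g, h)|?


Eq(f, g, h) is the triple-agreement set: points in S where all three
maps take the same value. Using inclusion-exclusion on the pairwise data:
Pair (f, g) agrees on 7 points; pair (f, h) on 7 points.
Points agreeing under (f, g) but not (f, h) = 3; under (f, h) but not (f, g) = 3.
Triple-agreement = agreement-in-(f, g) minus points that agree under (f, g) but not (f, h):
|Eq(f, g, h)| = 7 - 3 = 4
(cross-check via (f, h): 7 - 3 = 4.)

4


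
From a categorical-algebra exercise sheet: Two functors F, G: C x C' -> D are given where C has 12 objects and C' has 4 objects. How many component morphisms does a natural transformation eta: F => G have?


A natural transformation eta: F => G assigns one component morphism per
object of the domain category.
The domain is the product category C x C', so
|Ob(C x C')| = |Ob(C)| * |Ob(C')| = 12 * 4 = 48.
Therefore eta has 48 component morphisms.

48
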